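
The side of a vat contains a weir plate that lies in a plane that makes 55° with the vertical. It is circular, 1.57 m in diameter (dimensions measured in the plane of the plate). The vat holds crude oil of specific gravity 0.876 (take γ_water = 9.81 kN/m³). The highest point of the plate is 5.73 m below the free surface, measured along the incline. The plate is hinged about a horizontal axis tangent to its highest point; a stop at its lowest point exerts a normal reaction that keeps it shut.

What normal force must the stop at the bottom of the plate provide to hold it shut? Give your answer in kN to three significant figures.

γ = 0.876 × 9.81 = 8.59356 kN/m³.
The plate makes 55° with the vertical, i.e. θ = 90° − 55° = 35° to the horizontal. Measuring y along the incline from the free-surface line, vertical depth h = y·sinθ with sinθ = 0.573576.
The centroid is at the centre, 0.785 m below the top of the plate, so y_c = 5.73 + 0.785 = 6.515 m and h_c = 6.515 × 0.573576 = 3.73685 m.
A = π(0.785)² = 1.93593 m².
Resultant F = γ·h_c·A = 8.59356 × 3.73685 × 1.93593 = 62.1682 kN.
I_c = πr⁴/4 = π × 0.785⁴/4 = 0.298242 m⁴.
Centre of pressure: y_p = y_c + I_c/(y_c·A) = 6.515 + 0.298242/(6.515 × 1.93593) = 6.515 + 0.0236464 = 6.53865 m along the plane.
The resultant acts 0.785 + 0.0236464 = 0.808646 m (along the plate) below the hinge at the top edge, so the moment about the hinge is M = F × 0.808646 = 62.1682 × 0.808646 = 50.2721 kN·m.
A normal force at the bottom, 1.57 m from the hinge, must supply this moment: P = 50.2721/1.57 = 32.0204 kN.

P ≈ 32.0 kN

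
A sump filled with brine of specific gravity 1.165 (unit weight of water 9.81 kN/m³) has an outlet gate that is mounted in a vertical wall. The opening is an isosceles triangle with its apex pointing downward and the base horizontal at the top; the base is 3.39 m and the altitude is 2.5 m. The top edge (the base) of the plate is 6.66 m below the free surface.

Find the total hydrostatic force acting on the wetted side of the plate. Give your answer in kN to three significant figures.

F ≈ 363 kN

γ = 1.165 × 9.81 = 11.42865 kN/m³.
With the apex down, the centroid sits h/3 = 2.5/3 = 0.833333 m below the base (the top edge), so the centroid depth is h_c = 6.66 + 0.833333 = 7.49333 m.
A = ½ × 3.39 × 2.5 = 4.2375 m².
Resultant F = γ·h_c·A = 11.42865 × 7.49333 × 4.2375 = 362.894 kN.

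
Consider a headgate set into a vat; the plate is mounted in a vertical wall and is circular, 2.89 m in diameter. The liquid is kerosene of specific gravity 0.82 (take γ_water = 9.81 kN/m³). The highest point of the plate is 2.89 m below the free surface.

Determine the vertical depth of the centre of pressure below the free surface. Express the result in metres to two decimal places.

h_p = 4.46 m

γ = 0.82 × 9.81 = 8.0442 kN/m³.
The centroid is at the centre, 1.445 m below the top of the plate, so the centroid depth is h_c = 2.89 + 1.445 = 4.335 m.
A = π(1.445)² = 6.55972 m².
Resultant F = γ·h_c·A = 8.0442 × 4.335 × 6.55972 = 228.748 kN.
I_c = πr⁴/4 = π × 1.445⁴/4 = 3.42422 m⁴.
Centre of pressure: y_p = y_c + I_c/(y_c·A) = 4.335 + 3.42422/(4.335 × 6.55972) = 4.335 + 0.120417 = 4.45542 m along the plane.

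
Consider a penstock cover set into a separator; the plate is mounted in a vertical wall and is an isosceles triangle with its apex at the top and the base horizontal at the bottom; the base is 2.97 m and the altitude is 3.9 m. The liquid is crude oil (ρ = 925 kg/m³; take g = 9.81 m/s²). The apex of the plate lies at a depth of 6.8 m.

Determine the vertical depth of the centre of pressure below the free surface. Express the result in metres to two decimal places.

γ = ρg = 925 × 9.81 / 1000 = 9.07425 kN/m³.
With the apex up, the centroid sits 2h/3 = 2 × 3.9/3 = 2.6 m below the apex, so the centroid depth is h_c = 6.8 + 2.6 = 9.4 m.
A = ½ × 2.97 × 3.9 = 5.7915 m².
Resultant F = γ·h_c·A = 9.07425 × 9.4 × 5.7915 = 494.003 kN.
I_c = b·h³/36 = 2.97 × 3.9³/36 = 4.89382 m⁴.
Centre of pressure: y_p = y_c + I_c/(y_c·A) = 9.4 + 4.89382/(9.4 × 5.7915) = 9.4 + 0.0898937 = 9.48989 m along the plane.

h_p = 9.49 m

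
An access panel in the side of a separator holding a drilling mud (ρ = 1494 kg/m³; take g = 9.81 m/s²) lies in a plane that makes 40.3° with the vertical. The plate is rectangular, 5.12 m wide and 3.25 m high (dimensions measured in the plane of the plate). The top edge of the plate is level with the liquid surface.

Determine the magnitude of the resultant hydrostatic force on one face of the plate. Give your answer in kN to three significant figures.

γ = ρg = 1494 × 9.81 / 1000 = 14.65614 kN/m³.
The plate makes 40.3° with the vertical, i.e. θ = 90° − 40.3° = 49.7° to the horizontal. Measuring y along the incline from the free-surface line, vertical depth h = y·sinθ with sinθ = 0.762668.
The centroid lies 3.25/2 = 1.625 m below the top edge, so y_c = 1.625 m and h_c = 1.625 × 0.762668 = 1.23934 m.
A = 5.12 × 3.25 = 16.64 m².
Resultant F = γ·h_c·A = 14.65614 × 1.23934 × 16.64 = 302.248 kN.

F ≈ 302 kN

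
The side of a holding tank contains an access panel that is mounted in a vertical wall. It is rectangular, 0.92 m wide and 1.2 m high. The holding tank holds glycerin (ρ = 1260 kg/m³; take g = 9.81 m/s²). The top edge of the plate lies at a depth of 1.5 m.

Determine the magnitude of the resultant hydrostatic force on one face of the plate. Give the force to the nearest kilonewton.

γ = ρg = 1260 × 9.81 / 1000 = 12.3606 kN/m³.
The centroid lies 1.2/2 = 0.6 m below the top edge, so the centroid depth is h_c = 1.5 + 0.6 = 2.1 m.
A = 0.92 × 1.2 = 1.104 m².
Resultant F = γ·h_c·A = 12.3606 × 2.1 × 1.104 = 28.6568 kN.

F ≈ 29 kN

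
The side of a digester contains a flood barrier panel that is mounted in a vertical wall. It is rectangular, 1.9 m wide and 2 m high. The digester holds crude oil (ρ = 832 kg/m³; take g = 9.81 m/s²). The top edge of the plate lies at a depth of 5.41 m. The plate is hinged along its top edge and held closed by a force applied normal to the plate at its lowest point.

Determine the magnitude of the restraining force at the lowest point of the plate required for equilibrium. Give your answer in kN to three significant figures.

P ≈ 105 kN

γ = ρg = 832 × 9.81 / 1000 = 8.16192 kN/m³.
The centroid lies 2/2 = 1 m below the top edge, so the centroid depth is h_c = 5.41 + 1 = 6.41 m.
A = 1.9 × 2 = 3.8 m².
Resultant F = γ·h_c·A = 8.16192 × 6.41 × 3.8 = 198.808 kN.
I_c = b·h³/12 = 1.9 × 2³/12 = 1.26667 m⁴.
Centre of pressure: y_p = y_c + I_c/(y_c·A) = 6.41 + 1.26667/(6.41 × 3.8) = 6.41 + 0.0520022 = 6.462 m along the plane.
The resultant acts 1 + 0.0520022 = 1.052 m (along the plate) below the hinge at the top edge, so the moment about the hinge is M = F × 1.052 = 198.808 × 1.052 = 209.146 kN·m.
A normal force at the bottom, 2 m from the hinge, must supply this moment: P = 209.146/2 = 104.573 kN.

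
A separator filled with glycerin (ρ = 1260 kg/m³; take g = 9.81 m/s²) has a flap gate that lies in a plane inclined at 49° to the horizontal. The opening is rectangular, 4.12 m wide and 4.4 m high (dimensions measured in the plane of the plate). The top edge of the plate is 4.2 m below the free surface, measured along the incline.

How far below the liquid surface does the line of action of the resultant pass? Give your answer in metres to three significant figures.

h_p = 5.02 m

γ = ρg = 1260 × 9.81 / 1000 = 12.3606 kN/m³.
Let θ = 49° be the plate's angle to the horizontal; measure y along the incline from where the plane meets the free surface. Vertical depth h = y·sinθ with sinθ = 0.754710.
The centroid lies 4.4/2 = 2.2 m below the top edge, so y_c = 4.2 + 2.2 = 6.4 m and h_c = 6.4 × 0.754710 = 4.83014 m.
A = 4.12 × 4.4 = 18.128 m².
Resultant F = γ·h_c·A = 12.3606 × 4.83014 × 18.128 = 1082.3 kN.
I_c = b·h³/12 = 4.12 × 4.4³/12 = 29.2465 m⁴.
Centre of pressure: y_p = y_c + I_c/(y_c·A) = 6.4 + 29.2465/(6.4 × 18.128) = 6.4 + 0.252083 = 6.65208 m along the plane.
Vertically, h_p = y_p·sinθ = 6.65208 × 0.754710 = 5.02039 m.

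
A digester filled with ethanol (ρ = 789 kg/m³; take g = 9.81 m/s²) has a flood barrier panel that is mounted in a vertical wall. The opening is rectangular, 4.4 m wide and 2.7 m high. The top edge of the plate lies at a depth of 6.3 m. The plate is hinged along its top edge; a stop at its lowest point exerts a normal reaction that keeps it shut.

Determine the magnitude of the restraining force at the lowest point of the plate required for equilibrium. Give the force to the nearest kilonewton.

P ≈ 372 kN

γ = ρg = 789 × 9.81 / 1000 = 7.74009 kN/m³.
The centroid lies 2.7/2 = 1.35 m below the top edge, so the centroid depth is h_c = 6.3 + 1.35 = 7.65 m.
A = 4.4 × 2.7 = 11.88 m².
Resultant F = γ·h_c·A = 7.74009 × 7.65 × 11.88 = 703.435 kN.
I_c = b·h³/12 = 4.4 × 2.7³/12 = 7.2171 m⁴.
Centre of pressure: y_p = y_c + I_c/(y_c·A) = 7.65 + 7.2171/(7.65 × 11.88) = 7.65 + 0.0794118 = 7.72941 m along the plane.
The resultant acts 1.35 + 0.0794118 = 1.42941 m (along the plate) below the hinge at the top edge, so the moment about the hinge is M = F × 1.42941 = 703.435 × 1.42941 = 1005.5 kN·m.
A normal force at the bottom, 2.7 m from the hinge, must supply this moment: P = 1005.5/2.7 = 372.407 kN.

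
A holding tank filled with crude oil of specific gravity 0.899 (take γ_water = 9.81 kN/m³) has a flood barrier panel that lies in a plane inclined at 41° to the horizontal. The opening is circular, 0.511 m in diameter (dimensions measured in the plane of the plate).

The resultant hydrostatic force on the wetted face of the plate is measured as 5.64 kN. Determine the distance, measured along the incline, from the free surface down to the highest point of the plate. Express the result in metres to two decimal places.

y_top ≈ 4.50 m

γ = 0.899 × 9.81 = 8.81919 kN/m³.
A = π(0.2555)² = 0.205084 m².
From F = γ·h_c·A, the centroid depth is h_c = 5.64/(8.81919 × 0.205084) = 3.11831 m.
Let θ = 41° be the plate's angle to the horizontal; measure y along the incline from where the plane meets the free surface. Vertical depth h = y·sinθ with sinθ = 0.656059.
Along the incline, y_c = h_c/sinθ = 3.11831/0.656059 = 4.75309 m.
The centroid is at the centre, 0.2555 m below the top of the plate, so the highest point sits at y_top = 4.75309 − 0.2555 = 4.49759 m along the incline.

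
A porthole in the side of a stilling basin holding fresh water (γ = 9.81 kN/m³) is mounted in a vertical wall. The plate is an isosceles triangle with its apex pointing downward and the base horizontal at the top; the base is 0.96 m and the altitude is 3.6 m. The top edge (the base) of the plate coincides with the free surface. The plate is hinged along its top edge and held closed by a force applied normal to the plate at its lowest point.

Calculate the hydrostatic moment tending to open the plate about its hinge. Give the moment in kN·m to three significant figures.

γ = 9.81 kN/m³.
With the apex down, the centroid sits h/3 = 3.6/3 = 1.2 m below the base (the top edge), so the centroid depth is h_c = 1.2 m.
A = ½ × 0.96 × 3.6 = 1.728 m².
Resultant F = γ·h_c·A = 9.81 × 1.2 × 1.728 = 20.342 kN.
I_c = b·h³/36 = 0.96 × 3.6³/36 = 1.24416 m⁴.
Centre of pressure: y_p = y_c + I_c/(y_c·A) = 1.2 + 1.24416/(1.2 × 1.728) = 1.2 + 0.6 = 1.8 m along the plane.
The resultant acts 1.2 + 0.6 = 1.8 m (along the plate) below the hinge at the top edge, so the moment about the hinge is M = F × 1.8 = 20.342 × 1.8 = 36.6156 kN·m.

M ≈ 36.6 kN·m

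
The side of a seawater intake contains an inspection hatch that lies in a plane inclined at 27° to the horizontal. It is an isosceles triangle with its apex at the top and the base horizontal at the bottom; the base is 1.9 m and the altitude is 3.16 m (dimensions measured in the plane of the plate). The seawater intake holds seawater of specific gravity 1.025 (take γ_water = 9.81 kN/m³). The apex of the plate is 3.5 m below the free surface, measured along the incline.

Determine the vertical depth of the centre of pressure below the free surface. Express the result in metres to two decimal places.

γ = 1.025 × 9.81 = 10.05525 kN/m³.
Let θ = 27° be the plate's angle to the horizontal; measure y along the incline from where the plane meets the free surface. Vertical depth h = y·sinθ with sinθ = 0.453990.
With the apex up, the centroid sits 2h/3 = 2 × 3.16/3 = 2.10667 m below the apex, so y_c = 3.5 + 2.10667 = 5.60667 m and h_c = 5.60667 × 0.453990 = 2.54537 m.
A = ½ × 1.9 × 3.16 = 3.002 m².
Resultant F = γ·h_c·A = 10.05525 × 2.54537 × 3.002 = 76.8342 kN.
I_c = b·h³/36 = 1.9 × 3.16³/36 = 1.66538 m⁴.
Centre of pressure: y_p = y_c + I_c/(y_c·A) = 5.60667 + 1.66538/(5.60667 × 3.002) = 5.60667 + 0.0989459 = 5.70562 m along the plane.
Vertically, h_p = y_p·sinθ = 5.70562 × 0.453990 = 2.59029 m.

h_p = 2.59 m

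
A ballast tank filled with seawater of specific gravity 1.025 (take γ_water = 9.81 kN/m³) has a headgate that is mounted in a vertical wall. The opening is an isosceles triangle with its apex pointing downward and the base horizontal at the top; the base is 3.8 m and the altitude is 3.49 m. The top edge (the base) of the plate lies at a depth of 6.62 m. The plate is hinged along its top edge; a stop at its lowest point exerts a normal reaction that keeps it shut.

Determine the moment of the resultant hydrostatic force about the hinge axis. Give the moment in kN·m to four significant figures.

M ≈ 648.8 kN·m

γ = 1.025 × 9.81 = 10.05525 kN/m³.
With the apex down, the centroid sits h/3 = 3.49/3 = 1.16333 m below the base (the top edge), so the centroid depth is h_c = 6.62 + 1.16333 = 7.78333 m.
A = ½ × 3.8 × 3.49 = 6.631 m².
Resultant F = γ·h_c·A = 10.05525 × 7.78333 × 6.631 = 518.964 kN.
I_c = b·h³/36 = 3.8 × 3.49³/36 = 4.48701 m⁴.
Centre of pressure: y_p = y_c + I_c/(y_c·A) = 7.78333 + 4.48701/(7.78333 × 6.631) = 7.78333 + 0.0869386 = 7.87027 m along the plane.
The resultant acts 1.16333 + 0.0869386 = 1.25027 m (along the plate) below the hinge at the top edge, so the moment about the hinge is M = F × 1.25027 = 518.964 × 1.25027 = 648.845 kN·m.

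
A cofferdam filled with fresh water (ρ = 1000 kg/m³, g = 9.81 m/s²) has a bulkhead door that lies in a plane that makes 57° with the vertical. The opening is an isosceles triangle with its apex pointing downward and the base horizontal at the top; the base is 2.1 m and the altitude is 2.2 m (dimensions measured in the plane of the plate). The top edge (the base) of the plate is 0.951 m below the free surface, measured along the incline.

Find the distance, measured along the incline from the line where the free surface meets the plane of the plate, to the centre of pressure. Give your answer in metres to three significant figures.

γ = ρg = 1000 × 9.81 = 9810 N/m³ = 9.81 kN/m³.
The plate makes 57° with the vertical, i.e. θ = 90° − 57° = 33° to the horizontal. Measuring y along the incline from the free-surface line, vertical depth h = y·sinθ with sinθ = 0.544639.
With the apex down, the centroid sits h/3 = 2.2/3 = 0.733333 m below the base (the top edge), so y_c = 0.951 + 0.733333 = 1.68433 m and h_c = 1.68433 × 0.544639 = 0.917352 m.
A = ½ × 2.1 × 2.2 = 2.31 m².
Resultant F = γ·h_c·A = 9.81 × 0.917352 × 2.31 = 20.7882 kN.
I_c = b·h³/36 = 2.1 × 2.2³/36 = 0.621133 m⁴.
Centre of pressure: y_p = y_c + I_c/(y_c·A) = 1.68433 + 0.621133/(1.68433 × 2.31) = 1.68433 + 0.159641 = 1.84397 m along the plane.

y_p = 1.84 m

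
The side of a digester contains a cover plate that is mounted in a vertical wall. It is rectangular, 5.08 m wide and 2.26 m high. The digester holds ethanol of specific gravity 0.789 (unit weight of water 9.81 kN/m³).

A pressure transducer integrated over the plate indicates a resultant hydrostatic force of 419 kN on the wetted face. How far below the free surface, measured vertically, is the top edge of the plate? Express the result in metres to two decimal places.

γ = 0.789 × 9.81 = 7.74009 kN/m³.
A = 5.08 × 2.26 = 11.4808 m².
From F = γ·h_c·A, the centroid depth is h_c = 419/(7.74009 × 11.4808) = 4.71515 m.
The centroid lies 2.26/2 = 1.13 m below the top edge, so the top edge sits at h_top = 4.71515 − 1.13 = 3.58515 m below the surface.

d_top ≈ 3.59 m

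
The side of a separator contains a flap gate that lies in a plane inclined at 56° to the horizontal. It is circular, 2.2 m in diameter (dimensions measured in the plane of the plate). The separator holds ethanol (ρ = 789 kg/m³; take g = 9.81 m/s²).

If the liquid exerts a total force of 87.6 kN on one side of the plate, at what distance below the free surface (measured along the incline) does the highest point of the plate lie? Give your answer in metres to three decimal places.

γ = ρg = 789 × 9.81 / 1000 = 7.74009 kN/m³.
A = π(1.1)² = 3.80133 m².
From F = γ·h_c·A, the centroid depth is h_c = 87.6/(7.74009 × 3.80133) = 2.9773 m.
Let θ = 56° be the plate's angle to the horizontal; measure y along the incline from where the plane meets the free surface. Vertical depth h = y·sinθ with sinθ = 0.829038.
Along the incline, y_c = h_c/sinθ = 2.9773/0.829038 = 3.59127 m.
The centroid is at the centre, 1.1 m below the top of the plate, so the highest point sits at y_top = 3.59127 − 1.1 = 2.49127 m along the incline.

y_top ≈ 2.491 m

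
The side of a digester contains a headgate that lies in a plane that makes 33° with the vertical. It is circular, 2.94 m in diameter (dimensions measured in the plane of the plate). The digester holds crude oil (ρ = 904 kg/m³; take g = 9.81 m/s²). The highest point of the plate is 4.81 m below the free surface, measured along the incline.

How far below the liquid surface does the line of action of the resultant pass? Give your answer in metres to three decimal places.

γ = ρg = 904 × 9.81 / 1000 = 8.86824 kN/m³.
The plate makes 33° with the vertical, i.e. θ = 90° − 33° = 57° to the horizontal. Measuring y along the incline from the free-surface line, vertical depth h = y·sinθ with sinθ = 0.838671.
The centroid is at the centre, 1.47 m below the top of the plate, so y_c = 4.81 + 1.47 = 6.28 m and h_c = 6.28 × 0.838671 = 5.26685 m.
A = π(1.47)² = 6.78867 m².
Resultant F = γ·h_c·A = 8.86824 × 5.26685 × 6.78867 = 317.083 kN.
I_c = πr⁴/4 = π × 1.47⁴/4 = 3.66741 m⁴.
Centre of pressure: y_p = y_c + I_c/(y_c·A) = 6.28 + 3.66741/(6.28 × 6.78867) = 6.28 + 0.0860231 = 6.36602 m along the plane.
Vertically, h_p = y_p·sinθ = 6.36602 × 0.838671 = 5.339 m.

h_p = 5.339 m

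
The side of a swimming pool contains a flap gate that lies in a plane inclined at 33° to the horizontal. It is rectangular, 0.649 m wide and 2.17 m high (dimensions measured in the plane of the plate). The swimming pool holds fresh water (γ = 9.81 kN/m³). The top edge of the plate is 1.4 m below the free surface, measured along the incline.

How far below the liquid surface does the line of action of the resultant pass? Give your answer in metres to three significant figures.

h_p = 1.44 m

γ = 9.81 kN/m³.
Let θ = 33° be the plate's angle to the horizontal; measure y along the incline from where the plane meets the free surface. Vertical depth h = y·sinθ with sinθ = 0.544639.
The centroid lies 2.17/2 = 1.085 m below the top edge, so y_c = 1.4 + 1.085 = 2.485 m and h_c = 2.485 × 0.544639 = 1.35343 m.
A = 0.649 × 2.17 = 1.40833 m².
Resultant F = γ·h_c·A = 9.81 × 1.35343 × 1.40833 = 18.6986 kN.
I_c = b·h³/12 = 0.649 × 2.17³/12 = 0.55264 m⁴.
Centre of pressure: y_p = y_c + I_c/(y_c·A) = 2.485 + 0.55264/(2.485 × 1.40833) = 2.485 + 0.157911 = 2.64291 m along the plane.
Vertically, h_p = y_p·sinθ = 2.64291 × 0.544639 = 1.43943 m.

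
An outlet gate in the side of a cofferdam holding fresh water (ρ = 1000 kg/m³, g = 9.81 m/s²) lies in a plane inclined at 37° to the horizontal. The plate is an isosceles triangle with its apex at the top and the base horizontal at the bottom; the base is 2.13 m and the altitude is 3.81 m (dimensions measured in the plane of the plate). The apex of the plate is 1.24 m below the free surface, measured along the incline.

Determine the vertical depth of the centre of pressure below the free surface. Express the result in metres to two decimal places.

γ = ρg = 1000 × 9.81 = 9810 N/m³ = 9.81 kN/m³.
Let θ = 37° be the plate's angle to the horizontal; measure y along the incline from where the plane meets the free surface. Vertical depth h = y·sinθ with sinθ = 0.601815.
With the apex up, the centroid sits 2h/3 = 2 × 3.81/3 = 2.54 m below the apex, so y_c = 1.24 + 2.54 = 3.78 m and h_c = 3.78 × 0.601815 = 2.27486 m.
A = ½ × 2.13 × 3.81 = 4.05765 m².
Resultant F = γ·h_c·A = 9.81 × 2.27486 × 4.05765 = 90.552 kN.
I_c = b·h³/36 = 2.13 × 3.81³/36 = 3.27229 m⁴.
Centre of pressure: y_p = y_c + I_c/(y_c·A) = 3.78 + 3.27229/(3.78 × 4.05765) = 3.78 + 0.213346 = 3.99335 m along the plane.
Vertically, h_p = y_p·sinθ = 3.99335 × 0.601815 = 2.40326 m.

h_p = 2.40 m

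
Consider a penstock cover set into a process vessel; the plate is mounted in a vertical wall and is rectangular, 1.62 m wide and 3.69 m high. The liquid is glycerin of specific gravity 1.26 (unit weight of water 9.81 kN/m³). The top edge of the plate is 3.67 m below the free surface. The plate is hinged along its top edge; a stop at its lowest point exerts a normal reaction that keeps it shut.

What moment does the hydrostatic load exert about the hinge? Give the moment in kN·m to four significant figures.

γ = 1.26 × 9.81 = 12.3606 kN/m³.
The centroid lies 3.69/2 = 1.845 m below the top edge, so the centroid depth is h_c = 3.67 + 1.845 = 5.515 m.
A = 1.62 × 3.69 = 5.9778 m².
Resultant F = γ·h_c·A = 12.3606 × 5.515 × 5.9778 = 407.499 kN.
I_c = b·h³/12 = 1.62 × 3.69³/12 = 6.78286 m⁴.
Centre of pressure: y_p = y_c + I_c/(y_c·A) = 5.515 + 6.78286/(5.515 × 5.9778) = 5.515 + 0.205743 = 5.72074 m along the plane.
The resultant acts 1.845 + 0.205743 = 2.05074 m (along the plate) below the hinge at the top edge, so the moment about the hinge is M = F × 2.05074 = 407.499 × 2.05074 = 835.674 kN·m.

M ≈ 835.7 kN·m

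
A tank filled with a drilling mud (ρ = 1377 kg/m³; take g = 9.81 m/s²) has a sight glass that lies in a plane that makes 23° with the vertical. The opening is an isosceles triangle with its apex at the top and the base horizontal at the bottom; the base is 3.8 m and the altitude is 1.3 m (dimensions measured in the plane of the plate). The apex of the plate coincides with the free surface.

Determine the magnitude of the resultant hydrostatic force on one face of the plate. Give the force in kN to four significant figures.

F ≈ 26.62 kN

γ = ρg = 1377 × 9.81 / 1000 = 13.50837 kN/m³.
The plate makes 23° with the vertical, i.e. θ = 90° − 23° = 67° to the horizontal. Measuring y along the incline from the free-surface line, vertical depth h = y·sinθ with sinθ = 0.920505.
With the apex up, the centroid sits 2h/3 = 2 × 1.3/3 = 0.866667 m below the apex, so y_c = 0.866667 m and h_c = 0.866667 × 0.920505 = 0.797771 m.
A = ½ × 3.8 × 1.3 = 2.47 m².
Resultant F = γ·h_c·A = 13.50837 × 0.797771 × 2.47 = 26.6182 kN.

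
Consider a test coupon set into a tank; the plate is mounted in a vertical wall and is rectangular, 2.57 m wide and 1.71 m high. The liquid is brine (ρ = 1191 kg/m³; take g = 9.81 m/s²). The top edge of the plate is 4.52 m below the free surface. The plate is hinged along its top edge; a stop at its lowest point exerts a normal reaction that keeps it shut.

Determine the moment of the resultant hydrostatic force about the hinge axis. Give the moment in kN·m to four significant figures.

M ≈ 248.5 kN·m

γ = ρg = 1191 × 9.81 / 1000 = 11.68371 kN/m³.
The centroid lies 1.71/2 = 0.855 m below the top edge, so the centroid depth is h_c = 4.52 + 0.855 = 5.375 m.
A = 2.57 × 1.71 = 4.3947 m².
Resultant F = γ·h_c·A = 11.68371 × 5.375 × 4.3947 = 275.987 kN.
I_c = b·h³/12 = 2.57 × 1.71³/12 = 1.07088 m⁴.
Centre of pressure: y_p = y_c + I_c/(y_c·A) = 5.375 + 1.07088/(5.375 × 4.3947) = 5.375 + 0.0453349 = 5.42033 m along the plane.
The resultant acts 0.855 + 0.0453349 = 0.900335 m (along the plate) below the hinge at the top edge, so the moment about the hinge is M = F × 0.900335 = 275.987 × 0.900335 = 248.481 kN·m.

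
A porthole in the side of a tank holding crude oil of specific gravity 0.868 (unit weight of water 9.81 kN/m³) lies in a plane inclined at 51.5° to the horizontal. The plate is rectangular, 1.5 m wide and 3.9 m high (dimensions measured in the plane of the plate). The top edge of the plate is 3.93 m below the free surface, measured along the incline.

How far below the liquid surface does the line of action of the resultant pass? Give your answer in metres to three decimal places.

γ = 0.868 × 9.81 = 8.51508 kN/m³.
Let θ = 51.5° be the plate's angle to the horizontal; measure y along the incline from where the plane meets the free surface. Vertical depth h = y·sinθ with sinθ = 0.782608.
The centroid lies 3.9/2 = 1.95 m below the top edge, so y_c = 3.93 + 1.95 = 5.88 m and h_c = 5.88 × 0.782608 = 4.60174 m.
A = 1.5 × 3.9 = 5.85 m².
Resultant F = γ·h_c·A = 8.51508 × 4.60174 × 5.85 = 229.227 kN.
I_c = b·h³/12 = 1.5 × 3.9³/12 = 7.41487 m⁴.
Centre of pressure: y_p = y_c + I_c/(y_c·A) = 5.88 + 7.41487/(5.88 × 5.85) = 5.88 + 0.215561 = 6.09556 m along the plane.
Vertically, h_p = y_p·sinθ = 6.09556 × 0.782608 = 4.77043 m.

h_p = 4.770 m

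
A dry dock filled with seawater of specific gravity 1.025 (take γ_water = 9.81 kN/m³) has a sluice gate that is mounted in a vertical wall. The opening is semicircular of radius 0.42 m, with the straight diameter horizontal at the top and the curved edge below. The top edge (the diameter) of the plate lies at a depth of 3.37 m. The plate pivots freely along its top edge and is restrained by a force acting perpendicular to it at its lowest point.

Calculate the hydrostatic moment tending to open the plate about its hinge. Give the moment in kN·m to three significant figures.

γ = 1.025 × 9.81 = 10.05525 kN/m³.
The centroid of a semicircle lies 4r/(3π) = 0.178254 m from the diameter, here below the top edge, so the centroid depth is h_c = 3.37 + 0.178254 = 3.54825 m.
A = πr²/2 = π × 0.42²/2 = 0.277088 m².
Resultant F = γ·h_c·A = 10.05525 × 3.54825 × 0.277088 = 9.8861 kN.
I_c = (π/8 − 8/(9π))·r⁴ = 0.109757 × 0.42⁴ = 0.0034153 m⁴.
Centre of pressure: y_p = y_c + I_c/(y_c·A) = 3.54825 + 0.0034153/(3.54825 × 0.277088) = 3.54825 + 0.00347374 = 3.55172 m along the plane.
The resultant acts 0.178254 + 0.00347374 = 0.181728 m (along the plate) below the hinge at the top edge, so the moment about the hinge is M = F × 0.181728 = 9.8861 × 0.181728 = 1.79658 kN·m.

M ≈ 1.80 kN·m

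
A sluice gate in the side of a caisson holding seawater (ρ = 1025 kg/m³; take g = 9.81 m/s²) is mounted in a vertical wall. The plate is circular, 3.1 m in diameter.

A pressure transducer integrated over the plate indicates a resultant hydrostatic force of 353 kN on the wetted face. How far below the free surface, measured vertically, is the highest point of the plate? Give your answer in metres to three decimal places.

d_top ≈ 3.101 m

γ = ρg = 1025 × 9.81 / 1000 = 10.05525 kN/m³.
A = π(1.55)² = 7.54768 m².
From F = γ·h_c·A, the centroid depth is h_c = 353/(10.05525 × 7.54768) = 4.65124 m.
The centroid is at the centre, 1.55 m below the top of the plate, so the highest point sits at h_top = 4.65124 − 1.55 = 3.10124 m below the surface.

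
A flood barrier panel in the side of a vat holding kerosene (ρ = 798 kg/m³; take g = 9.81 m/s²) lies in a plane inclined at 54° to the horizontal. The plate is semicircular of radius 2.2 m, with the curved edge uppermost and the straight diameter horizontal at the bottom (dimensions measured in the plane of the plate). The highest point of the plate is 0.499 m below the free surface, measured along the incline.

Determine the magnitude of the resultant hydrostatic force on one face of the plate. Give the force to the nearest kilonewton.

γ = ρg = 798 × 9.81 / 1000 = 7.82838 kN/m³.
Let θ = 54° be the plate's angle to the horizontal; measure y along the incline from where the plane meets the free surface. Vertical depth h = y·sinθ with sinθ = 0.809017.
The centroid lies 4r/(3π) = 0.933709 m above the diameter, so r − 4r/(3π) = 2.2 − 0.933709 = 1.26629 m below the topmost point, so y_c = 0.499 + 1.26629 = 1.76529 m and h_c = 1.76529 × 0.809017 = 1.42815 m.
A = πr²/2 = π × 2.2²/2 = 7.60265 m².
Resultant F = γ·h_c·A = 7.82838 × 1.42815 × 7.60265 = 84.9984 kN.

F ≈ 85 kN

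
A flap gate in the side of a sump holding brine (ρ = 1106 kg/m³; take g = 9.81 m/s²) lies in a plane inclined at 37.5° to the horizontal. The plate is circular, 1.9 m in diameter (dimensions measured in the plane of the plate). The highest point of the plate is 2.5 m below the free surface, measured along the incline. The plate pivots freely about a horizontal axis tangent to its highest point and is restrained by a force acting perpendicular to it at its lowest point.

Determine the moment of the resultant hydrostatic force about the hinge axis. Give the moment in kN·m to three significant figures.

M ≈ 65.6 kN·m

γ = ρg = 1106 × 9.81 / 1000 = 10.84986 kN/m³.
Let θ = 37.5° be the plate's angle to the horizontal; measure y along the incline from where the plane meets the free surface. Vertical depth h = y·sinθ with sinθ = 0.608761.
The centroid is at the centre, 0.95 m below the top of the plate, so y_c = 2.5 + 0.95 = 3.45 m and h_c = 3.45 × 0.608761 = 2.10023 m.
A = π(0.95)² = 2.83529 m².
Resultant F = γ·h_c·A = 10.84986 × 2.10023 × 2.83529 = 64.6083 kN.
I_c = πr⁴/4 = π × 0.95⁴/4 = 0.639712 m⁴.
Centre of pressure: y_p = y_c + I_c/(y_c·A) = 3.45 + 0.639712/(3.45 × 2.83529) = 3.45 + 0.0653985 = 3.5154 m along the plane.
The resultant acts 0.95 + 0.0653985 = 1.0154 m (along the plate) below the hinge at the top edge, so the moment about the hinge is M = F × 1.0154 = 64.6083 × 1.0154 = 65.6033 kN·m.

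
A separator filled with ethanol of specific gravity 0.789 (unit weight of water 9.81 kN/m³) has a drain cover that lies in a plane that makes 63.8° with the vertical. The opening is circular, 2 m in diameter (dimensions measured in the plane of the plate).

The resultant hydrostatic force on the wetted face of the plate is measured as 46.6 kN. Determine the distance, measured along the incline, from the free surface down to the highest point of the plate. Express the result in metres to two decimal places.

y_top ≈ 3.34 m

γ = 0.789 × 9.81 = 7.74009 kN/m³.
A = π(1)² = 3.14159 m².
From F = γ·h_c·A, the centroid depth is h_c = 46.6/(7.74009 × 3.14159) = 1.91642 m.
The plate makes 63.8° with the vertical, i.e. θ = 90° − 63.8° = 26.2° to the horizontal. Measuring y along the incline from the free-surface line, vertical depth h = y·sinθ with sinθ = 0.441506.
Along the incline, y_c = h_c/sinθ = 1.91642/0.441506 = 4.34064 m.
The centroid is at the centre, 1 m below the top of the plate, so the highest point sits at y_top = 4.34064 − 1 = 3.34064 m along the incline.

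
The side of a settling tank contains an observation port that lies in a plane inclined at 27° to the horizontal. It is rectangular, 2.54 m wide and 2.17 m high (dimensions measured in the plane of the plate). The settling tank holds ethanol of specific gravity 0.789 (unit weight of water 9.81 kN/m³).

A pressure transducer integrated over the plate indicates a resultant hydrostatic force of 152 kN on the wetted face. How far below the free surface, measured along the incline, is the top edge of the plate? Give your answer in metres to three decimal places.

γ = 0.789 × 9.81 = 7.74009 kN/m³.
A = 2.54 × 2.17 = 5.5118 m².
From F = γ·h_c·A, the centroid depth is h_c = 152/(7.74009 × 5.5118) = 3.5629 m.
Let θ = 27° be the plate's angle to the horizontal; measure y along the incline from where the plane meets the free surface. Vertical depth h = y·sinθ with sinθ = 0.453990.
Along the incline, y_c = h_c/sinθ = 3.5629/0.453990 = 7.84797 m.
The centroid lies 2.17/2 = 1.085 m below the top edge, so the top edge sits at y_top = 7.84797 − 1.085 = 6.76297 m along the incline.

y_top ≈ 6.763 m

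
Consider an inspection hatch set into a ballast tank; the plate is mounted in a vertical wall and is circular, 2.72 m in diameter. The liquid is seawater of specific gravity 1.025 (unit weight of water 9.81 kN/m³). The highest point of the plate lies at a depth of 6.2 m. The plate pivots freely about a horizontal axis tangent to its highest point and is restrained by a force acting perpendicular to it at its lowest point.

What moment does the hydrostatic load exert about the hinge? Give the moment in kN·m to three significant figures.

γ = 1.025 × 9.81 = 10.05525 kN/m³.
The centroid is at the centre, 1.36 m below the top of the plate, so the centroid depth is h_c = 6.2 + 1.36 = 7.56 m.
A = π(1.36)² = 5.81069 m².
Resultant F = γ·h_c·A = 10.05525 × 7.56 × 5.81069 = 441.715 kN.
I_c = πr⁴/4 = π × 1.36⁴/4 = 2.68686 m⁴.
Centre of pressure: y_p = y_c + I_c/(y_c·A) = 7.56 + 2.68686/(7.56 × 5.81069) = 7.56 + 0.061164 = 7.62116 m along the plane.
The resultant acts 1.36 + 0.061164 = 1.42116 m (along the plate) below the hinge at the top edge, so the moment about the hinge is M = F × 1.42116 = 441.715 × 1.42116 = 627.748 kN·m.

M ≈ 628 kN·m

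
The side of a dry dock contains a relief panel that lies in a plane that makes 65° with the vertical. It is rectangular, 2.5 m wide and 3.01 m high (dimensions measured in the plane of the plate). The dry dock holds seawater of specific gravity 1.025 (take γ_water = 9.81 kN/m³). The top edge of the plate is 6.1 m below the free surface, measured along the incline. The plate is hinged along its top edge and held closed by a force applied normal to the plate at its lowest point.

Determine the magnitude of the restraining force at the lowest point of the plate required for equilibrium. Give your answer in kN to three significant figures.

P ≈ 130 kN

γ = 1.025 × 9.81 = 10.05525 kN/m³.
The plate makes 65° with the vertical, i.e. θ = 90° − 65° = 25° to the horizontal. Measuring y along the incline from the free-surface line, vertical depth h = y·sinθ with sinθ = 0.422618.
The centroid lies 3.01/2 = 1.505 m below the top edge, so y_c = 6.1 + 1.505 = 7.605 m and h_c = 7.605 × 0.422618 = 3.21401 m.
A = 2.5 × 3.01 = 7.525 m².
Resultant F = γ·h_c·A = 10.05525 × 3.21401 × 7.525 = 243.19 kN.
I_c = b·h³/12 = 2.5 × 3.01³/12 = 5.68144 m⁴.
Centre of pressure: y_p = y_c + I_c/(y_c·A) = 7.605 + 5.68144/(7.605 × 7.525) = 7.605 + 0.0992779 = 7.70428 m along the plane.
The resultant acts 1.505 + 0.0992779 = 1.60428 m (along the plate) below the hinge at the top edge, so the moment about the hinge is M = F × 1.60428 = 243.19 × 1.60428 = 390.145 kN·m.
A normal force at the bottom, 3.01 m from the hinge, must supply this moment: P = 390.145/3.01 = 129.616 kN.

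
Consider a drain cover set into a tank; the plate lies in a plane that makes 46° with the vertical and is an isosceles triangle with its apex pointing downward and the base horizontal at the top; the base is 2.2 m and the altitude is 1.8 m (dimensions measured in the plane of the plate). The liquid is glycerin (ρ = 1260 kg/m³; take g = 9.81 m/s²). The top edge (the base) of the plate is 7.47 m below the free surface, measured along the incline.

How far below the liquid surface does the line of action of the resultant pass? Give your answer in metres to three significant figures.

h_p = 5.62 m

γ = ρg = 1260 × 9.81 / 1000 = 12.3606 kN/m³.
The plate makes 46° with the vertical, i.e. θ = 90° − 46° = 44° to the horizontal. Measuring y along the incline from the free-surface line, vertical depth h = y·sinθ with sinθ = 0.694658.
With the apex down, the centroid sits h/3 = 1.8/3 = 0.6 m below the base (the top edge), so y_c = 7.47 + 0.6 = 8.07 m and h_c = 8.07 × 0.694658 = 5.60589 m.
A = ½ × 2.2 × 1.8 = 1.98 m².
Resultant F = γ·h_c·A = 12.3606 × 5.60589 × 1.98 = 137.198 kN.
I_c = b·h³/36 = 2.2 × 1.8³/36 = 0.3564 m⁴.
Centre of pressure: y_p = y_c + I_c/(y_c·A) = 8.07 + 0.3564/(8.07 × 1.98) = 8.07 + 0.0223048 = 8.0923 m along the plane.
Vertically, h_p = y_p·sinθ = 8.0923 × 0.694658 = 5.62138 m.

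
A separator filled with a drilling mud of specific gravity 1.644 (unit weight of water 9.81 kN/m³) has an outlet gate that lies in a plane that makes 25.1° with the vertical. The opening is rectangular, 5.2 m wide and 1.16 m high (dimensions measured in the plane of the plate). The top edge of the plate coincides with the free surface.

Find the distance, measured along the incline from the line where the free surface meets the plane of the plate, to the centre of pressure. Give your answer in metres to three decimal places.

γ = 1.644 × 9.81 = 16.12764 kN/m³.
The plate makes 25.1° with the vertical, i.e. θ = 90° − 25.1° = 64.9° to the horizontal. Measuring y along the incline from the free-surface line, vertical depth h = y·sinθ with sinθ = 0.905569.
The centroid lies 1.16/2 = 0.58 m below the top edge, so y_c = 0.58 m and h_c = 0.58 × 0.905569 = 0.52523 m.
A = 5.2 × 1.16 = 6.032 m².
Resultant F = γ·h_c·A = 16.12764 × 0.52523 × 6.032 = 51.0954 kN.
I_c = b·h³/12 = 5.2 × 1.16³/12 = 0.676388 m⁴.
Centre of pressure: y_p = y_c + I_c/(y_c·A) = 0.58 + 0.676388/(0.58 × 6.032) = 0.58 + 0.193333 = 0.773333 m along the plane.

y_p = 0.773 m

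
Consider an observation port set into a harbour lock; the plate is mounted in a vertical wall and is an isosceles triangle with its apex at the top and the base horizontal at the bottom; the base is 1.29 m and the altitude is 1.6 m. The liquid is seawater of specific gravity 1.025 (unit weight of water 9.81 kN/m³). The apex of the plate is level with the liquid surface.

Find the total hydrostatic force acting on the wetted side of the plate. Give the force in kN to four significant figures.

γ = 1.025 × 9.81 = 10.05525 kN/m³.
With the apex up, the centroid sits 2h/3 = 2 × 1.6/3 = 1.06667 m below the apex, so the centroid depth is h_c = 1.06667 m.
A = ½ × 1.29 × 1.6 = 1.032 m².
Resultant F = γ·h_c·A = 10.05525 × 1.06667 × 1.032 = 11.0689 kN.

F ≈ 11.07 kN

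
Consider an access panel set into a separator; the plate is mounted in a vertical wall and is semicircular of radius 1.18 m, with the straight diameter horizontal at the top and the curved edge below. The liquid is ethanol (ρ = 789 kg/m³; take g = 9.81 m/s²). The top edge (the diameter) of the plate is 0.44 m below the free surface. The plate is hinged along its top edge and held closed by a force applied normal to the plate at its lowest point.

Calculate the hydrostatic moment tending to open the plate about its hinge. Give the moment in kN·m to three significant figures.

M ≈ 9.62 kN·m

γ = ρg = 789 × 9.81 / 1000 = 7.74009 kN/m³.
The centroid of a semicircle lies 4r/(3π) = 0.500808 m from the diameter, here below the top edge, so the centroid depth is h_c = 0.44 + 0.500808 = 0.940808 m.
A = πr²/2 = π × 1.18²/2 = 2.18718 m².
Resultant F = γ·h_c·A = 7.74009 × 0.940808 × 2.18718 = 15.9269 kN.
I_c = (π/8 − 8/(9π))·r⁴ = 0.109757 × 1.18⁴ = 0.212794 m⁴.
Centre of pressure: y_p = y_c + I_c/(y_c·A) = 0.940808 + 0.212794/(0.940808 × 2.18718) = 0.940808 + 0.103413 = 1.04422 m along the plane.
The resultant acts 0.500808 + 0.103413 = 0.604221 m (along the plate) below the hinge at the top edge, so the moment about the hinge is M = F × 0.604221 = 15.9269 × 0.604221 = 9.62337 kN·m.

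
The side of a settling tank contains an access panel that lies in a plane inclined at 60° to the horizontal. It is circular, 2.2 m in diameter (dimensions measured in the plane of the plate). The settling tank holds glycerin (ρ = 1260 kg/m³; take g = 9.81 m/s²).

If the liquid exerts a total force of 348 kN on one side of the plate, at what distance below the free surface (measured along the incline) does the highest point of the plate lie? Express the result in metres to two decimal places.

γ = ρg = 1260 × 9.81 / 1000 = 12.3606 kN/m³.
A = π(1.1)² = 3.80133 m².
From F = γ·h_c·A, the centroid depth is h_c = 348/(12.3606 × 3.80133) = 7.40635 m.
Let θ = 60° be the plate's angle to the horizontal; measure y along the incline from where the plane meets the free surface. Vertical depth h = y·sinθ with sinθ = 0.866025.
Along the incline, y_c = h_c/sinθ = 7.40635/0.866025 = 8.55212 m.
The centroid is at the centre, 1.1 m below the top of the plate, so the highest point sits at y_top = 8.55212 − 1.1 = 7.45212 m along the incline.

y_top ≈ 7.45 m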